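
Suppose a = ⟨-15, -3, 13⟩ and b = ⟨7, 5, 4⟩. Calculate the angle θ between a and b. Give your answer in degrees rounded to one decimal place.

110.9

a · b = (-15)·7 + (-3)·5 + 13·4 = -105 - 15 + 52 = -68
|a|² = 225 + 9 + 169 = 403,  |a| = √403 ≈ 20.074860
|b|² = 49 + 25 + 16 = 90,  |b| = √90 ≈ 9.486833
cos θ = -68 / (20.074860 · 9.486833) ≈ -0.35706
θ = arccos(-0.35706) ≈ 110.9°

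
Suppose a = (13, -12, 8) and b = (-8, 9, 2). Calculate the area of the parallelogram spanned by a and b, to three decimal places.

133.255

i: (-12)·2 - 8·9 = -24 - 72 = -96
j: 8·(-8) - 13·2 = -64 - 26 = -90
k: 13·9 - (-12)·(-8) = 117 - 96 = 21
a × b = (-96, -90, 21)
|a × b| = √((-96)² + (-90)² + 21²) = √17757 ≈ 133.2554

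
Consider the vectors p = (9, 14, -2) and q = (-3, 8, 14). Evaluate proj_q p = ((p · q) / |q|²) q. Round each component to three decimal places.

(-0.636, 1.695, 2.967)

p · q = 9·(-3) + 14·8 + (-2)·14 = -27 + 112 - 28 = 57
|q|² = 9 + 64 + 196 = 269
proj_q p = (57/269) · (-3, 8, 14) ≈ (-0.636, 1.695, 2.967)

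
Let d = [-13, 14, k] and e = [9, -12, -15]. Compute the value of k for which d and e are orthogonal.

d · e = (-13)·9 + 14·(-12) + k·(-15) = -285 - 15k
Set equal to 0: -15k = 285, so k = -19.

-19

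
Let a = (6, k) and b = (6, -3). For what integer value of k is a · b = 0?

a · b = 6·6 + k·(-3) = 36 - 3k
Set equal to 0: -3k = -36, so k = 12.

12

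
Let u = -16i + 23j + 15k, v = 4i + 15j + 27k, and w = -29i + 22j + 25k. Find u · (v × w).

-8960

v × w:
i: 15·25 - 27·22 = 375 - 594 = -219
j: 27·(-29) - 4·25 = -783 - 100 = -883
k: 4·22 - 15·(-29) = 88 - (-435) = 523
v × w = (-219, -883, 523)
u · (v × w) = (-16)·(-219) + 23·(-883) + 15·523 = 3504 - 20309 + 7845 = -8960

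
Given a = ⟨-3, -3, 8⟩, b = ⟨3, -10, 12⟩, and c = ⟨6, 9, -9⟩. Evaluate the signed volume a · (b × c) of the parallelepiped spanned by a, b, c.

b × c:
i: (-10)·(-9) - 12·9 = 90 - 108 = -18
j: 12·6 - 3·(-9) = 72 - (-27) = 99
k: 3·9 - (-10)·6 = 27 - (-60) = 87
b × c = (-18, 99, 87)
a · (b × c) = (-3)·(-18) + (-3)·99 + 8·87 = 54 - 297 + 696 = 453

453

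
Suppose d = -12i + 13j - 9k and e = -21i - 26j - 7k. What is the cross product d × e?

(-325, 105, 585)

i: 13·(-7) - (-9)·(-26) = -91 - 234 = -325
j: (-9)·(-21) - (-12)·(-7) = 189 - 84 = 105
k: (-12)·(-26) - 13·(-21) = 312 - (-273) = 585
d × e = (-325, 105, 585)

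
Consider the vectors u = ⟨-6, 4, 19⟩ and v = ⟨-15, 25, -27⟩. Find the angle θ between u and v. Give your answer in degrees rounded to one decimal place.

113.6

u · v = (-6)·(-15) + 4·25 + 19·(-27) = 90 + 100 - 513 = -323
|u|² = 36 + 16 + 361 = 413,  |u| = √413 ≈ 20.322401
|v|² = 225 + 625 + 729 = 1579,  |v| = √1579 ≈ 39.736633
cos θ = -323 / (20.322401 · 39.736633) ≈ -0.39998
θ = arccos(-0.39998) ≈ 113.6°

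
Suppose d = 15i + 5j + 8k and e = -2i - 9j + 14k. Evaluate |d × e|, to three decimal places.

i: 5·14 - 8·(-9) = 70 - (-72) = 142
j: 8·(-2) - 15·14 = -16 - 210 = -226
k: 15·(-9) - 5·(-2) = -135 - (-10) = -125
d × e = (142, -226, -125)
|d × e| = √(142² + (-226)² + (-125)²) = √86865 ≈ 294.7287

294.729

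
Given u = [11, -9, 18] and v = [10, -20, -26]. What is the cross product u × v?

(594, 466, -130)

i: (-9)·(-26) - 18·(-20) = 234 - (-360) = 594
j: 18·10 - 11·(-26) = 180 - (-286) = 466
k: 11·(-20) - (-9)·10 = -220 - (-90) = -130
u × v = (594, 466, -130)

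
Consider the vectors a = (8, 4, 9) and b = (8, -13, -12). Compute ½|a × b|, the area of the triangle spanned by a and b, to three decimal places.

113.447

i: 4·(-12) - 9·(-13) = -48 - (-117) = 69
j: 9·8 - 8·(-12) = 72 - (-96) = 168
k: 8·(-13) - 4·8 = -104 - 32 = -136
a × b = (69, 168, -136)
|a × b| = √(69² + 168² + (-136)²) = √51481 ≈ 226.8942
area = ½ · 226.8942 ≈ 113.447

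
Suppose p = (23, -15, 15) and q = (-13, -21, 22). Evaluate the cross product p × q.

(-15, -701, -678)

i: (-15)·22 - 15·(-21) = -330 - (-315) = -15
j: 15·(-13) - 23·22 = -195 - 506 = -701
k: 23·(-21) - (-15)·(-13) = -483 - 195 = -678
p × q = (-15, -701, -678)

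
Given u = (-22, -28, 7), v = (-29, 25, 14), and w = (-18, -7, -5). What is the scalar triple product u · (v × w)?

v × w:
i: 25·(-5) - 14·(-7) = -125 - (-98) = -27
j: 14·(-18) - (-29)·(-5) = -252 - 145 = -397
k: (-29)·(-7) - 25·(-18) = 203 - (-450) = 653
v × w = (-27, -397, 653)
u · (v × w) = (-22)·(-27) + (-28)·(-397) + 7·653 = 594 + 11116 + 4571 = 16281

16281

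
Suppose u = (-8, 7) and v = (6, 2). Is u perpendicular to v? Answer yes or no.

u · v = (-8)·6 + 7·2 = -48 + 14 = -34
Nonzero, so the vectors are not orthogonal.

no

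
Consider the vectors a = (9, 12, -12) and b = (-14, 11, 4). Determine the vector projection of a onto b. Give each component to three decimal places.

a · b = 9·(-14) + 12·11 + (-12)·4 = -126 + 132 - 48 = -42
|b|² = 196 + 121 + 16 = 333
proj_b a = (-42/333) · (-14, 11, 4) ≈ (1.766, -1.387, -0.505)

(1.766, -1.387, -0.505)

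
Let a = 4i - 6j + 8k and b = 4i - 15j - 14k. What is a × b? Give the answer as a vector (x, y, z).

i: (-6)·(-14) - 8·(-15) = 84 - (-120) = 204
j: 8·4 - 4·(-14) = 32 - (-56) = 88
k: 4·(-15) - (-6)·4 = -60 - (-24) = -36
a × b = (204, 88, -36)

(204, 88, -36)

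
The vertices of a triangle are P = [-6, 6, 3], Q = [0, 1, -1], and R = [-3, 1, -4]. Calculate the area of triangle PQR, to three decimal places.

PQ = (6, -5, -4),  PR = (3, -5, -7)
i: (-5)·(-7) - (-4)·(-5) = 35 - 20 = 15
j: (-4)·3 - 6·(-7) = -12 - (-42) = 30
k: 6·(-5) - (-5)·3 = -30 - (-15) = -15
PQ × PR = (15, 30, -15)
|PQ × PR| = √1350 ≈ 36.7423
area = ½ · 36.7423 ≈ 18.371

18.371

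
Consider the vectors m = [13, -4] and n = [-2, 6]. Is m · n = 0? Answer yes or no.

m · n = 13·(-2) + (-4)·6 = -26 - 24 = -50
Nonzero, so the vectors are not orthogonal.

no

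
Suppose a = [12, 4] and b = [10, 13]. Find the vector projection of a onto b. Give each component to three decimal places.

(6.394, 8.312)

a · b = 12·10 + 4·13 = 120 + 52 = 172
|b|² = 100 + 169 = 269
proj_b a = (172/269) · (10, 13) ≈ (6.394, 8.312)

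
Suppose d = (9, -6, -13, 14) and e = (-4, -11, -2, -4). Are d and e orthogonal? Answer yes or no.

yes

d · e = 9·(-4) + (-6)·(-11) + (-13)·(-2) + 14·(-4) = -36 + 66 + 26 - 56 = 0
Zero, so the vectors are orthogonal.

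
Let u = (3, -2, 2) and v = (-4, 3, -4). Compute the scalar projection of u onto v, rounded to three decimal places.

u · v = 3·(-4) + (-2)·3 + 2·(-4) = -12 - 6 - 8 = -26
|v| = √(16 + 9 + 16) = √41 ≈ 6.4031
comp_v u = -26 / √41 ≈ -4.061

-4.061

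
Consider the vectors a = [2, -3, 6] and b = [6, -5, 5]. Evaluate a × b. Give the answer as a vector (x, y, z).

i: (-3)·5 - 6·(-5) = -15 - (-30) = 15
j: 6·6 - 2·5 = 36 - 10 = 26
k: 2·(-5) - (-3)·6 = -10 - (-18) = 8
a × b = (15, 26, 8)

(15, 26, 8)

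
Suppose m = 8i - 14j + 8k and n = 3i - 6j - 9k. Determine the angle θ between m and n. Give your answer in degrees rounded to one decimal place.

m · n = 8·3 + (-14)·(-6) + 8·(-9) = 24 + 84 - 72 = 36
|m|² = 64 + 196 + 64 = 324,  |m| = √324 ≈ 18.000000
|n|² = 9 + 36 + 81 = 126,  |n| = √126 ≈ 11.224972
cos θ = 36 / (18.000000 · 11.224972) ≈ 0.17817
θ = arccos(0.17817) ≈ 79.7°

79.7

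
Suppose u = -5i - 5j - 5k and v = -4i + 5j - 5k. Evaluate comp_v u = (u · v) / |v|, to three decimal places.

u · v = (-5)·(-4) + (-5)·5 + (-5)·(-5) = 20 - 25 + 25 = 20
|v| = √(16 + 25 + 25) = √66 ≈ 8.1240
comp_v u = 20 / √66 ≈ 2.462

2.462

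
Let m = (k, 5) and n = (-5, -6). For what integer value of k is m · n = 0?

m · n = k·(-5) + 5·(-6) = -30 - 5k
Set equal to 0: -5k = 30, so k = -6.

-6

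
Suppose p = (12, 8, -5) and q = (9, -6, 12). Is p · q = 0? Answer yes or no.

p · q = 12·9 + 8·(-6) + (-5)·12 = 108 - 48 - 60 = 0
Zero, so the vectors are orthogonal.

yes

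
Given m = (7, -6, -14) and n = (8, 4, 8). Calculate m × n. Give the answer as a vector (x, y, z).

i: (-6)·8 - (-14)·4 = -48 - (-56) = 8
j: (-14)·8 - 7·8 = -112 - 56 = -168
k: 7·4 - (-6)·8 = 28 - (-48) = 76
m × n = (8, -168, 76)

(8, -168, 76)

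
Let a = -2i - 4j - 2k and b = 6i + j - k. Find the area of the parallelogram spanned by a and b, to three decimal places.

i: (-4)·(-1) - (-2)·1 = 4 - (-2) = 6
j: (-2)·6 - (-2)·(-1) = -12 - 2 = -14
k: (-2)·1 - (-4)·6 = -2 - (-24) = 22
a × b = (6, -14, 22)
|a × b| = √(6² + (-14)² + 22²) = √716 ≈ 26.7582

26.758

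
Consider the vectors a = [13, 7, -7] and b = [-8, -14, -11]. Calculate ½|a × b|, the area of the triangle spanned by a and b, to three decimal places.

i: 7·(-11) - (-7)·(-14) = -77 - 98 = -175
j: (-7)·(-8) - 13·(-11) = 56 - (-143) = 199
k: 13·(-14) - 7·(-8) = -182 - (-56) = -126
a × b = (-175, 199, -126)
|a × b| = √((-175)² + 199² + (-126)²) = √86102 ≈ 293.4314
area = ½ · 293.4314 ≈ 146.716

146.716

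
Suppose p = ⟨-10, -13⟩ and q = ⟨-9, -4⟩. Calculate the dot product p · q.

142

p · q = (-10)·(-9) + (-13)·(-4) = 90 + 52 = 142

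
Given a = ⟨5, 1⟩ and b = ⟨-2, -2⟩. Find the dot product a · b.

-12

a · b = 5·(-2) + 1·(-2) = -10 - 2 = -12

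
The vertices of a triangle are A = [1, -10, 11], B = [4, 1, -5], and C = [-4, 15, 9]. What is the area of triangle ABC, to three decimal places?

AB = (3, 11, -16),  AC = (-5, 25, -2)
i: 11·(-2) - (-16)·25 = -22 - (-400) = 378
j: (-16)·(-5) - 3·(-2) = 80 - (-6) = 86
k: 3·25 - 11·(-5) = 75 - (-55) = 130
AB × AC = (378, 86, 130)
|AB × AC| = √167180 ≈ 408.8765
area = ½ · 408.8765 ≈ 204.438

204.438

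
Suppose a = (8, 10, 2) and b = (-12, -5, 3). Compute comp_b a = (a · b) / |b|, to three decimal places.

-10.493

a · b = 8·(-12) + 10·(-5) + 2·3 = -96 - 50 + 6 = -140
|b| = √(144 + 25 + 9) = √178 ≈ 13.3417
comp_b a = -140 / √178 ≈ -10.493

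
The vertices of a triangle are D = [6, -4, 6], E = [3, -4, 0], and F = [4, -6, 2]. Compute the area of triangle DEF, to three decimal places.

6.708

DE = (-3, 0, -6),  DF = (-2, -2, -4)
i: 0·(-4) - (-6)·(-2) = 0 - 12 = -12
j: (-6)·(-2) - (-3)·(-4) = 12 - 12 = 0
k: (-3)·(-2) - 0·(-2) = 6 - 0 = 6
DE × DF = (-12, 0, 6)
|DE × DF| = √180 ≈ 13.4164
area = ½ · 13.4164 ≈ 6.708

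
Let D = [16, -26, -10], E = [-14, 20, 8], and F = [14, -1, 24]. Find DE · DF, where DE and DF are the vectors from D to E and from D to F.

1822

DE = E − D = (-30, 46, 18)
DF = F − D = (-2, 25, 34)
DE · DF = (-30)·(-2) + 46·25 + 18·34 = 60 + 1150 + 612 = 1822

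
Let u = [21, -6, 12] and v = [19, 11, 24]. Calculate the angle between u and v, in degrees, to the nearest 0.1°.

40.0

u · v = 21·19 + (-6)·11 + 12·24 = 399 - 66 + 288 = 621
|u|² = 441 + 36 + 144 = 621,  |u| = √621 ≈ 24.919872
|v|² = 361 + 121 + 576 = 1058,  |v| = √1058 ≈ 32.526912
cos θ = 621 / (24.919872 · 32.526912) ≈ 0.76613
θ = arccos(0.76613) ≈ 40.0°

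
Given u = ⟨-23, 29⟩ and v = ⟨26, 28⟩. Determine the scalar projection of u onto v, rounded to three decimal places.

5.601

u · v = (-23)·26 + 29·28 = -598 + 812 = 214
|v| = √(676 + 784) = √1460 ≈ 38.2099
comp_v u = 214 / √1460 ≈ 5.601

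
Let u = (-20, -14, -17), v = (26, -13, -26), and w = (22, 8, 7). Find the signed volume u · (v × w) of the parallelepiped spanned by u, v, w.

-182

v × w:
i: (-13)·7 - (-26)·8 = -91 - (-208) = 117
j: (-26)·22 - 26·7 = -572 - 182 = -754
k: 26·8 - (-13)·22 = 208 - (-286) = 494
v × w = (117, -754, 494)
u · (v × w) = (-20)·117 + (-14)·(-754) + (-17)·494 = -2340 + 10556 - 8398 = -182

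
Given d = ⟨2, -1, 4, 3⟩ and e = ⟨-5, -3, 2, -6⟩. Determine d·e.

d · e = 2·(-5) + (-1)·(-3) + 4·2 + 3·(-6) = -10 + 3 + 8 - 18 = -17

-17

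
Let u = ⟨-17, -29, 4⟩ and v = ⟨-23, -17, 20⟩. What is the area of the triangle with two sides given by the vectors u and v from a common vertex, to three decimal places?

i: (-29)·20 - 4·(-17) = -580 - (-68) = -512
j: 4·(-23) - (-17)·20 = -92 - (-340) = 248
k: (-17)·(-17) - (-29)·(-23) = 289 - 667 = -378
u × v = (-512, 248, -378)
|u × v| = √((-512)² + 248² + (-378)²) = √466532 ≈ 683.0315
area = ½ · 683.0315 ≈ 341.516

341.516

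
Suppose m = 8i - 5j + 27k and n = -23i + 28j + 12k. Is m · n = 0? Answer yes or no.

m · n = 8·(-23) + (-5)·28 + 27·12 = -184 - 140 + 324 = 0
Zero, so the vectors are orthogonal.

yes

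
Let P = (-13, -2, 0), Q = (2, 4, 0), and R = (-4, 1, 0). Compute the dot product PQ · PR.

PQ = Q − P = (15, 6, 0)
PR = R − P = (9, 3, 0)
PQ · PR = 15·9 + 6·3 + 0·0 = 135 + 18 + 0 = 153

153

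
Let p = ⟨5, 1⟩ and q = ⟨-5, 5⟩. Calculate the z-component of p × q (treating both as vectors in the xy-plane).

30

5·5 - 1·(-5) = 25 - (-5) = 30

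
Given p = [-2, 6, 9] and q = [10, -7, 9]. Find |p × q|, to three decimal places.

i: 6·9 - 9·(-7) = 54 - (-63) = 117
j: 9·10 - (-2)·9 = 90 - (-18) = 108
k: (-2)·(-7) - 6·10 = 14 - 60 = -46
p × q = (117, 108, -46)
|p × q| = √(117² + 108² + (-46)²) = √27469 ≈ 165.7377

165.738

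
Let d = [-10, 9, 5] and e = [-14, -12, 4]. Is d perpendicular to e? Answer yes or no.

no

d · e = (-10)·(-14) + 9·(-12) + 5·4 = 140 - 108 + 20 = 52
Nonzero, so the vectors are not orthogonal.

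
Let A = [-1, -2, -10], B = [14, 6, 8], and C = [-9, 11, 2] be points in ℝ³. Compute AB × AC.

(-138, -324, 259)

AB = (15, 8, 18)
AC = (-8, 13, 12)
i: 8·12 - 18·13 = 96 - 234 = -138
j: 18·(-8) - 15·12 = -144 - 180 = -324
k: 15·13 - 8·(-8) = 195 - (-64) = 259
AB × AC = (-138, -324, 259)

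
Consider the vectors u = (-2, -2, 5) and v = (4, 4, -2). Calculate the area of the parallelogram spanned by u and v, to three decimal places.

i: (-2)·(-2) - 5·4 = 4 - 20 = -16
j: 5·4 - (-2)·(-2) = 20 - 4 = 16
k: (-2)·4 - (-2)·4 = -8 - (-8) = 0
u × v = (-16, 16, 0)
|u × v| = √((-16)² + 16² + 0²) = √512 ≈ 22.6274

22.627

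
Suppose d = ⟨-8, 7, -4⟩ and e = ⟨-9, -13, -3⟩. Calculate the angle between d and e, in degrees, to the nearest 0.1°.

92.2

d · e = (-8)·(-9) + 7·(-13) + (-4)·(-3) = 72 - 91 + 12 = -7
|d|² = 64 + 49 + 16 = 129,  |d| = √129 ≈ 11.357817
|e|² = 81 + 169 + 9 = 259,  |e| = √259 ≈ 16.093477
cos θ = -7 / (11.357817 · 16.093477) ≈ -0.03830
θ = arccos(-0.03830) ≈ 92.2°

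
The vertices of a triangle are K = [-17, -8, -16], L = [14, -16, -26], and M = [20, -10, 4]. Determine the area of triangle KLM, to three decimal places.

KL = (31, -8, -10),  KM = (37, -2, 20)
i: (-8)·20 - (-10)·(-2) = -160 - 20 = -180
j: (-10)·37 - 31·20 = -370 - 620 = -990
k: 31·(-2) - (-8)·37 = -62 - (-296) = 234
KL × KM = (-180, -990, 234)
|KL × KM| = √1067256 ≈ 1033.0808
area = ½ · 1033.0808 ≈ 516.540

516.540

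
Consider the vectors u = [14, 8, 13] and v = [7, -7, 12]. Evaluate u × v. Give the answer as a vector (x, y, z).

i: 8·12 - 13·(-7) = 96 - (-91) = 187
j: 13·7 - 14·12 = 91 - 168 = -77
k: 14·(-7) - 8·7 = -98 - 56 = -154
u × v = (187, -77, -154)

(187, -77, -154)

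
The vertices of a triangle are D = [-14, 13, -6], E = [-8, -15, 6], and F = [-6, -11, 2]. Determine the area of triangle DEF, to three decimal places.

DE = (6, -28, 12),  DF = (8, -24, 8)
i: (-28)·8 - 12·(-24) = -224 - (-288) = 64
j: 12·8 - 6·8 = 96 - 48 = 48
k: 6·(-24) - (-28)·8 = -144 - (-224) = 80
DE × DF = (64, 48, 80)
|DE × DF| = √12800 ≈ 113.1371
area = ½ · 113.1371 ≈ 56.569

56.569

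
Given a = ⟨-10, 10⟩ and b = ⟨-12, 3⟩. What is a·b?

150

a · b = (-10)·(-12) + 10·3 = 120 + 30 = 150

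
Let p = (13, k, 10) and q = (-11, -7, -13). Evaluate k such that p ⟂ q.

p · q = 13·(-11) + k·(-7) + 10·(-13) = -273 - 7k
Set equal to 0: -7k = 273, so k = -39.

-39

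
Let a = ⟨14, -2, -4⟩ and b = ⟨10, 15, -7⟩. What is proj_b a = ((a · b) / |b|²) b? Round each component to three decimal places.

a · b = 14·10 + (-2)·15 + (-4)·(-7) = 140 - 30 + 28 = 138
|b|² = 100 + 225 + 49 = 374
proj_b a = (138/374) · (10, 15, -7) ≈ (3.690, 5.535, -2.583)

(3.690, 5.535, -2.583)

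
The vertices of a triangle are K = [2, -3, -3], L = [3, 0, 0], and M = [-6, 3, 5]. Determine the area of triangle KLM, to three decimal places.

22.136

KL = (1, 3, 3),  KM = (-8, 6, 8)
i: 3·8 - 3·6 = 24 - 18 = 6
j: 3·(-8) - 1·8 = -24 - 8 = -32
k: 1·6 - 3·(-8) = 6 - (-24) = 30
KL × KM = (6, -32, 30)
|KL × KM| = √1960 ≈ 44.2719
area = ½ · 44.2719 ≈ 22.136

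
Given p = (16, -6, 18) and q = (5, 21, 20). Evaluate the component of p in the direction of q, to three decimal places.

10.670

p · q = 16·5 + (-6)·21 + 18·20 = 80 - 126 + 360 = 314
|q| = √(25 + 441 + 400) = √866 ≈ 29.4279
comp_q p = 314 / √866 ≈ 10.670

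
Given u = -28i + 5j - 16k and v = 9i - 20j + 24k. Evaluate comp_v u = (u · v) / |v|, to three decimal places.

-22.638

u · v = (-28)·9 + 5·(-20) + (-16)·24 = -252 - 100 - 384 = -736
|v| = √(81 + 400 + 576) = √1057 ≈ 32.5115
comp_v u = -736 / √1057 ≈ -22.638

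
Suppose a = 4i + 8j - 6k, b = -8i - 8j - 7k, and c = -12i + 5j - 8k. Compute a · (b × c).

b × c:
i: (-8)·(-8) - (-7)·5 = 64 - (-35) = 99
j: (-7)·(-12) - (-8)·(-8) = 84 - 64 = 20
k: (-8)·5 - (-8)·(-12) = -40 - 96 = -136
b × c = (99, 20, -136)
a · (b × c) = 4·99 + 8·20 + (-6)·(-136) = 396 + 160 + 816 = 1372

1372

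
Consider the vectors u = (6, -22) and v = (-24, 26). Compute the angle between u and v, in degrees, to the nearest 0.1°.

152.5

u · v = 6·(-24) + (-22)·26 = -144 - 572 = -716
|u|² = 36 + 484 = 520,  |u| = √520 ≈ 22.803509
|v|² = 576 + 676 = 1252,  |v| = √1252 ≈ 35.383612
cos θ = -716 / (22.803509 · 35.383612) ≈ -0.88738
θ = arccos(-0.88738) ≈ 152.5°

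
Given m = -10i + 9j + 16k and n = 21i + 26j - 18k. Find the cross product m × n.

i: 9·(-18) - 16·26 = -162 - 416 = -578
j: 16·21 - (-10)·(-18) = 336 - 180 = 156
k: (-10)·26 - 9·21 = -260 - 189 = -449
m × n = (-578, 156, -449)

(-578, 156, -449)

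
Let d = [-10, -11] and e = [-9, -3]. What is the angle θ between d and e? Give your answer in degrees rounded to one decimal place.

29.3

d · e = (-10)·(-9) + (-11)·(-3) = 90 + 33 = 123
|d|² = 100 + 121 = 221,  |d| = √221 ≈ 14.866069
|e|² = 81 + 9 = 90,  |e| = √90 ≈ 9.486833
cos θ = 123 / (14.866069 · 9.486833) ≈ 0.87214
θ = arccos(0.87214) ≈ 29.3°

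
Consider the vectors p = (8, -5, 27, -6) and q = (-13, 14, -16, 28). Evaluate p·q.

-774

p · q = 8·(-13) + (-5)·14 + 27·(-16) + (-6)·28 = -104 - 70 - 432 - 168 = -774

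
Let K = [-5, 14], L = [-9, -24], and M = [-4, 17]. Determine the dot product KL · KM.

KL = L − K = (-4, -38)
KM = M − K = (1, 3)
KL · KM = (-4)·1 + (-38)·3 = -4 - 114 = -118

-118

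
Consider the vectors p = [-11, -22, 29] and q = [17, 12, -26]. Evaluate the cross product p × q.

(224, 207, 242)

i: (-22)·(-26) - 29·12 = 572 - 348 = 224
j: 29·17 - (-11)·(-26) = 493 - 286 = 207
k: (-11)·12 - (-22)·17 = -132 - (-374) = 242
p × q = (224, 207, 242)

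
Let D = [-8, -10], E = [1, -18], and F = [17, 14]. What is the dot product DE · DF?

33

DE = E − D = (9, -8)
DF = F − D = (25, 24)
DE · DF = 9·25 + (-8)·24 = 225 - 192 = 33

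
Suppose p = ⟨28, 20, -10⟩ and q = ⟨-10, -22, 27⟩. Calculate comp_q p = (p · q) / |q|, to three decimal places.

p · q = 28·(-10) + 20·(-22) + (-10)·27 = -280 - 440 - 270 = -990
|q| = √(100 + 484 + 729) = √1313 ≈ 36.2353
comp_q p = -990 / √1313 ≈ -27.321

-27.321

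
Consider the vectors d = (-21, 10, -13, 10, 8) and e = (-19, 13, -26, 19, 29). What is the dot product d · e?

d · e = (-21)·(-19) + 10·13 + (-13)·(-26) + 10·19 + 8·29 = 399 + 130 + 338 + 190 + 232 = 1289

1289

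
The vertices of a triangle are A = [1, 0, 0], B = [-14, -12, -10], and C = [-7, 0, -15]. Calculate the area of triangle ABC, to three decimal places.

AB = (-15, -12, -10),  AC = (-8, 0, -15)
i: (-12)·(-15) - (-10)·0 = 180 - 0 = 180
j: (-10)·(-8) - (-15)·(-15) = 80 - 225 = -145
k: (-15)·0 - (-12)·(-8) = 0 - 96 = -96
AB × AC = (180, -145, -96)
|AB × AC| = √62641 ≈ 250.2818
area = ½ · 250.2818 ≈ 125.141

125.141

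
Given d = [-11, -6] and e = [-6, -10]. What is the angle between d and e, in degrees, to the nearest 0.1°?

d · e = (-11)·(-6) + (-6)·(-10) = 66 + 60 = 126
|d|² = 121 + 36 = 157,  |d| = √157 ≈ 12.529964
|e|² = 36 + 100 = 136,  |e| = √136 ≈ 11.661904
cos θ = 126 / (12.529964 · 11.661904) ≈ 0.86229
θ = arccos(0.86229) ≈ 30.4°

30.4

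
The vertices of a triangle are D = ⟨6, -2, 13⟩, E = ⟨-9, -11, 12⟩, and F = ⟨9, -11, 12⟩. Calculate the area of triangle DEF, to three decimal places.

DE = (-15, -9, -1),  DF = (3, -9, -1)
i: (-9)·(-1) - (-1)·(-9) = 9 - 9 = 0
j: (-1)·3 - (-15)·(-1) = -3 - 15 = -18
k: (-15)·(-9) - (-9)·3 = 135 - (-27) = 162
DE × DF = (0, -18, 162)
|DE × DF| = √26568 ≈ 162.9969
area = ½ · 162.9969 ≈ 81.498

81.498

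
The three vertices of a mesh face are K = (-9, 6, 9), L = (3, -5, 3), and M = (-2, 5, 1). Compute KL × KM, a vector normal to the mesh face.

KL = (12, -11, -6)
KM = (7, -1, -8)
i: (-11)·(-8) - (-6)·(-1) = 88 - 6 = 82
j: (-6)·7 - 12·(-8) = -42 - (-96) = 54
k: 12·(-1) - (-11)·7 = -12 - (-77) = 65
KL × KM = (82, 54, 65)

(82, 54, 65)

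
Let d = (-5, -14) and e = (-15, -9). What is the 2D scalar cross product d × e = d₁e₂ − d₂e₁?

-165

(-5)·(-9) - (-14)·(-15) = 45 - 210 = -165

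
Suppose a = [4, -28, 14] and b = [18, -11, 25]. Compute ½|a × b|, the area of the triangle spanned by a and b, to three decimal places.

364.973

i: (-28)·25 - 14·(-11) = -700 - (-154) = -546
j: 14·18 - 4·25 = 252 - 100 = 152
k: 4·(-11) - (-28)·18 = -44 - (-504) = 460
a × b = (-546, 152, 460)
|a × b| = √((-546)² + 152² + 460²) = √532820 ≈ 729.9452
area = ½ · 729.9452 ≈ 364.973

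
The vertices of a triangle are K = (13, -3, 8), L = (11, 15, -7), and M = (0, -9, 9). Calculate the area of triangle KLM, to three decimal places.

161.639

KL = (-2, 18, -15),  KM = (-13, -6, 1)
i: 18·1 - (-15)·(-6) = 18 - 90 = -72
j: (-15)·(-13) - (-2)·1 = 195 - (-2) = 197
k: (-2)·(-6) - 18·(-13) = 12 - (-234) = 246
KL × KM = (-72, 197, 246)
|KL × KM| = √104509 ≈ 323.2785
area = ½ · 323.2785 ≈ 161.639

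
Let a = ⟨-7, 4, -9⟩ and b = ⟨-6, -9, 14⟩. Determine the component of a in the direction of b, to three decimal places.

a · b = (-7)·(-6) + 4·(-9) + (-9)·14 = 42 - 36 - 126 = -120
|b| = √(36 + 81 + 196) = √313 ≈ 17.6918
comp_b a = -120 / √313 ≈ -6.783

-6.783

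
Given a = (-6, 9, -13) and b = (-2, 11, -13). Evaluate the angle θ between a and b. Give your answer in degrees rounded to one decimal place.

15.1

a · b = (-6)·(-2) + 9·11 + (-13)·(-13) = 12 + 99 + 169 = 280
|a|² = 36 + 81 + 169 = 286,  |a| = √286 ≈ 16.911535
|b|² = 4 + 121 + 169 = 294,  |b| = √294 ≈ 17.146428
cos θ = 280 / (16.911535 · 17.146428) ≈ 0.96561
θ = arccos(0.96561) ≈ 15.1°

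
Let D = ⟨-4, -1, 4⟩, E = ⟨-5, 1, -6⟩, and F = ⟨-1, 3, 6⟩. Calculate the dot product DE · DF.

DE = E − D = (-1, 2, -10)
DF = F − D = (3, 4, 2)
DE · DF = (-1)·3 + 2·4 + (-10)·2 = -3 + 8 - 20 = -15

-15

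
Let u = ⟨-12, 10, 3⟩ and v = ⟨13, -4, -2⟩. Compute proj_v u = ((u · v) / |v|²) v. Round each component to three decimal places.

u · v = (-12)·13 + 10·(-4) + 3·(-2) = -156 - 40 - 6 = -202
|v|² = 169 + 16 + 4 = 189
proj_v u = (-202/189) · (13, -4, -2) ≈ (-13.894, 4.275, 2.138)

(-13.894, 4.275, 2.138)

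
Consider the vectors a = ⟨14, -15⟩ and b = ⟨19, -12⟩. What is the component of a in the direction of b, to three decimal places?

a · b = 14·19 + (-15)·(-12) = 266 + 180 = 446
|b| = √(361 + 144) = √505 ≈ 22.4722
comp_b a = 446 / √505 ≈ 19.847

19.847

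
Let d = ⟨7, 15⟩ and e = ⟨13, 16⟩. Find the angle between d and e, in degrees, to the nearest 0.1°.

d · e = 7·13 + 15·16 = 91 + 240 = 331
|d|² = 49 + 225 = 274,  |d| = √274 ≈ 16.552945
|e|² = 169 + 256 = 425,  |e| = √425 ≈ 20.615528
cos θ = 331 / (16.552945 · 20.615528) ≈ 0.96997
θ = arccos(0.96997) ≈ 14.1°

14.1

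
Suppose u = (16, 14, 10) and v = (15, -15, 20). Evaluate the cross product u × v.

i: 14·20 - 10·(-15) = 280 - (-150) = 430
j: 10·15 - 16·20 = 150 - 320 = -170
k: 16·(-15) - 14·15 = -240 - 210 = -450
u × v = (430, -170, -450)

(430, -170, -450)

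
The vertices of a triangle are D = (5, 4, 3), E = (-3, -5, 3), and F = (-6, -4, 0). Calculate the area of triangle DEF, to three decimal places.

DE = (-8, -9, 0),  DF = (-11, -8, -3)
i: (-9)·(-3) - 0·(-8) = 27 - 0 = 27
j: 0·(-11) - (-8)·(-3) = 0 - 24 = -24
k: (-8)·(-8) - (-9)·(-11) = 64 - 99 = -35
DE × DF = (27, -24, -35)
|DE × DF| = √2530 ≈ 50.2991
area = ½ · 50.2991 ≈ 25.150

25.150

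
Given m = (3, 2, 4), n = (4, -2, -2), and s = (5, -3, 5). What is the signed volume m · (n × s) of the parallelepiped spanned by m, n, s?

-116

n × s:
i: (-2)·5 - (-2)·(-3) = -10 - 6 = -16
j: (-2)·5 - 4·5 = -10 - 20 = -30
k: 4·(-3) - (-2)·5 = -12 - (-10) = -2
n × s = (-16, -30, -2)
m · (n × s) = 3·(-16) + 2·(-30) + 4·(-2) = -48 - 60 - 8 = -116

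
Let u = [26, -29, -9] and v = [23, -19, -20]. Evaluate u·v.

u · v = 26·23 + (-29)·(-19) + (-9)·(-20) = 598 + 551 + 180 = 1329

1329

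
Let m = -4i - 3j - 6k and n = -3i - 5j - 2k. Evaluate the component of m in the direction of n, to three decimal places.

6.327

m · n = (-4)·(-3) + (-3)·(-5) + (-6)·(-2) = 12 + 15 + 12 = 39
|n| = √(9 + 25 + 4) = √38 ≈ 6.1644
comp_n m = 39 / √38 ≈ 6.327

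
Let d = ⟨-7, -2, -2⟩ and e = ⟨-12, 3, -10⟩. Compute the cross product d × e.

(26, -46, -45)

i: (-2)·(-10) - (-2)·3 = 20 - (-6) = 26
j: (-2)·(-12) - (-7)·(-10) = 24 - 70 = -46
k: (-7)·3 - (-2)·(-12) = -21 - 24 = -45
d × e = (26, -46, -45)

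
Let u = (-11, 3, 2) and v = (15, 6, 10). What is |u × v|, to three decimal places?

i: 3·10 - 2·6 = 30 - 12 = 18
j: 2·15 - (-11)·10 = 30 - (-110) = 140
k: (-11)·6 - 3·15 = -66 - 45 = -111
u × v = (18, 140, -111)
|u × v| = √(18² + 140² + (-111)²) = √32245 ≈ 179.5689

179.569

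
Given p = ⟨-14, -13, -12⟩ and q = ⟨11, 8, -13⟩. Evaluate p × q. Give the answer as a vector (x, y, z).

i: (-13)·(-13) - (-12)·8 = 169 - (-96) = 265
j: (-12)·11 - (-14)·(-13) = -132 - 182 = -314
k: (-14)·8 - (-13)·11 = -112 - (-143) = 31
p × q = (265, -314, 31)

(265, -314, 31)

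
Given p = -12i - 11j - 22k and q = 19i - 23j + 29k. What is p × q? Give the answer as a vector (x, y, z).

i: (-11)·29 - (-22)·(-23) = -319 - 506 = -825
j: (-22)·19 - (-12)·29 = -418 - (-348) = -70
k: (-12)·(-23) - (-11)·19 = 276 - (-209) = 485
p × q = (-825, -70, 485)

(-825, -70, 485)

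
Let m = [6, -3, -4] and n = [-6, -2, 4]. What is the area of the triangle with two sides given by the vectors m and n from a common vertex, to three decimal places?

i: (-3)·4 - (-4)·(-2) = -12 - 8 = -20
j: (-4)·(-6) - 6·4 = 24 - 24 = 0
k: 6·(-2) - (-3)·(-6) = -12 - 18 = -30
m × n = (-20, 0, -30)
|m × n| = √((-20)² + 0² + (-30)²) = √1300 ≈ 36.0555
area = ½ · 36.0555 ≈ 18.028

18.028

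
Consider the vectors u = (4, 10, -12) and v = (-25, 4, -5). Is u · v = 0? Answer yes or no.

yes

u · v = 4·(-25) + 10·4 + (-12)·(-5) = -100 + 40 + 60 = 0
Zero, so the vectors are orthogonal.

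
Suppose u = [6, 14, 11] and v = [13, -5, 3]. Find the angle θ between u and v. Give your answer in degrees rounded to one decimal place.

81.2

u · v = 6·13 + 14·(-5) + 11·3 = 78 - 70 + 33 = 41
|u|² = 36 + 196 + 121 = 353,  |u| = √353 ≈ 18.788294
|v|² = 169 + 25 + 9 = 203,  |v| = √203 ≈ 14.247807
cos θ = 41 / (18.788294 · 14.247807) ≈ 0.15316
θ = arccos(0.15316) ≈ 81.2°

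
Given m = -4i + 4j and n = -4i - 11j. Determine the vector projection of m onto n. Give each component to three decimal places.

m · n = (-4)·(-4) + 4·(-11) = 16 - 44 = -28
|n|² = 16 + 121 = 137
proj_n m = (-28/137) · (-4, -11) ≈ (0.818, 2.248)

(0.818, 2.248)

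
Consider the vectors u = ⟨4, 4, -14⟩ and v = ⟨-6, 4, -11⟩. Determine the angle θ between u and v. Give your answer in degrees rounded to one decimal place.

42.7

u · v = 4·(-6) + 4·4 + (-14)·(-11) = -24 + 16 + 154 = 146
|u|² = 16 + 16 + 196 = 228,  |u| = √228 ≈ 15.099669
|v|² = 36 + 16 + 121 = 173,  |v| = √173 ≈ 13.152946
cos θ = 146 / (15.099669 · 13.152946) ≈ 0.73513
θ = arccos(0.73513) ≈ 42.7°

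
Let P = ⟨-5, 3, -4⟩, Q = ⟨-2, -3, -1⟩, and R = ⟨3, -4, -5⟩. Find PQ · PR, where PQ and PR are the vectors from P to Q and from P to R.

63

PQ = Q − P = (3, -6, 3)
PR = R − P = (8, -7, -1)
PQ · PR = 3·8 + (-6)·(-7) + 3·(-1) = 24 + 42 - 3 = 63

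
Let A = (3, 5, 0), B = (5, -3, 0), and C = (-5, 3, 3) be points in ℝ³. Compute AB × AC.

(-24, -6, -68)

AB = (2, -8, 0)
AC = (-8, -2, 3)
i: (-8)·3 - 0·(-2) = -24 - 0 = -24
j: 0·(-8) - 2·3 = 0 - 6 = -6
k: 2·(-2) - (-8)·(-8) = -4 - 64 = -68
AB × AC = (-24, -6, -68)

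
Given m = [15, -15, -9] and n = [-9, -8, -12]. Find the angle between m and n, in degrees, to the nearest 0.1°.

m · n = 15·(-9) + (-15)·(-8) + (-9)·(-12) = -135 + 120 + 108 = 93
|m|² = 225 + 225 + 81 = 531,  |m| = √531 ≈ 23.043437
|n|² = 81 + 64 + 144 = 289,  |n| = √289 ≈ 17.000000
cos θ = 93 / (23.043437 · 17.000000) ≈ 0.23740
θ = arccos(0.23740) ≈ 76.3°

76.3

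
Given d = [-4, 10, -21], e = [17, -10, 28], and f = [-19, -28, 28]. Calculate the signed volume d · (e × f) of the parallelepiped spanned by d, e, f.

e × f:
i: (-10)·28 - 28·(-28) = -280 - (-784) = 504
j: 28·(-19) - 17·28 = -532 - 476 = -1008
k: 17·(-28) - (-10)·(-19) = -476 - 190 = -666
e × f = (504, -1008, -666)
d · (e × f) = (-4)·504 + 10·(-1008) + (-21)·(-666) = -2016 - 10080 + 13986 = 1890

1890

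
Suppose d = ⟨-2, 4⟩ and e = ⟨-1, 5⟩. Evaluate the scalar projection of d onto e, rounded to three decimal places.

4.315

d · e = (-2)·(-1) + 4·5 = 2 + 20 = 22
|e| = √(1 + 25) = √26 ≈ 5.0990
comp_e d = 22 / √26 ≈ 4.315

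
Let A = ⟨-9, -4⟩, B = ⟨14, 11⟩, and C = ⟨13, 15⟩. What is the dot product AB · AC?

AB = B − A = (23, 15)
AC = C − A = (22, 19)
AB · AC = 23·22 + 15·19 = 506 + 285 = 791

791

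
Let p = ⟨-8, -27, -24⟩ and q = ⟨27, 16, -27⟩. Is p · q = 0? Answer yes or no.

yes

p · q = (-8)·27 + (-27)·16 + (-24)·(-27) = -216 - 432 + 648 = 0
Zero, so the vectors are orthogonal.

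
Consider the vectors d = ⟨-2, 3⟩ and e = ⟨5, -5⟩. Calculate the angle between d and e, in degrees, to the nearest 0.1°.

168.7

d · e = (-2)·5 + 3·(-5) = -10 - 15 = -25
|d|² = 4 + 9 = 13,  |d| = √13 ≈ 3.605551
|e|² = 25 + 25 = 50,  |e| = √50 ≈ 7.071068
cos θ = -25 / (3.605551 · 7.071068) ≈ -0.98058
θ = arccos(-0.98058) ≈ 168.7°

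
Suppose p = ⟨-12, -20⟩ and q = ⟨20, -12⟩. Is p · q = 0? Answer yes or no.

yes

p · q = (-12)·20 + (-20)·(-12) = -240 + 240 = 0
Zero, so the vectors are orthogonal.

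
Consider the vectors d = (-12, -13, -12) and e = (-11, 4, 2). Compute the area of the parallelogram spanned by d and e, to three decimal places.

i: (-13)·2 - (-12)·4 = -26 - (-48) = 22
j: (-12)·(-11) - (-12)·2 = 132 - (-24) = 156
k: (-12)·4 - (-13)·(-11) = -48 - 143 = -191
d × e = (22, 156, -191)
|d × e| = √(22² + 156² + (-191)²) = √61301 ≈ 247.5904

247.590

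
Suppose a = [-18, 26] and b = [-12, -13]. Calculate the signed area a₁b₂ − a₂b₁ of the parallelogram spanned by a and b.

(-18)·(-13) - 26·(-12) = 234 - (-312) = 546

546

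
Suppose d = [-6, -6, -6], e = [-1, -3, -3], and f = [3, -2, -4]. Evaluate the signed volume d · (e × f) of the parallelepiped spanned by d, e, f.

-24

e × f:
i: (-3)·(-4) - (-3)·(-2) = 12 - 6 = 6
j: (-3)·3 - (-1)·(-4) = -9 - 4 = -13
k: (-1)·(-2) - (-3)·3 = 2 - (-9) = 11
e × f = (6, -13, 11)
d · (e × f) = (-6)·6 + (-6)·(-13) + (-6)·11 = -36 + 78 - 66 = -24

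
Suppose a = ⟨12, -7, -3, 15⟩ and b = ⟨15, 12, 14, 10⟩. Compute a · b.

a · b = 12·15 + (-7)·12 + (-3)·14 + 15·10 = 180 - 84 - 42 + 150 = 204

204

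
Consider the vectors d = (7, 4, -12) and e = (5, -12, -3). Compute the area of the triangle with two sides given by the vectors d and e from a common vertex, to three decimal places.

95.751

i: 4·(-3) - (-12)·(-12) = -12 - 144 = -156
j: (-12)·5 - 7·(-3) = -60 - (-21) = -39
k: 7·(-12) - 4·5 = -84 - 20 = -104
d × e = (-156, -39, -104)
|d × e| = √((-156)² + (-39)² + (-104)²) = √36673 ≈ 191.5020
area = ½ · 191.5020 ≈ 95.751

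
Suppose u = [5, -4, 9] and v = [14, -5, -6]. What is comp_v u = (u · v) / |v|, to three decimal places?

u · v = 5·14 + (-4)·(-5) + 9·(-6) = 70 + 20 - 54 = 36
|v| = √(196 + 25 + 36) = √257 ≈ 16.0312
comp_v u = 36 / √257 ≈ 2.246

2.246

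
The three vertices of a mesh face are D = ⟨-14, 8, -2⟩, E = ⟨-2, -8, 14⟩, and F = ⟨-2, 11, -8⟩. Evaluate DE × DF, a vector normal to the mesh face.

(48, 264, 228)

DE = (12, -16, 16)
DF = (12, 3, -6)
i: (-16)·(-6) - 16·3 = 96 - 48 = 48
j: 16·12 - 12·(-6) = 192 - (-72) = 264
k: 12·3 - (-16)·12 = 36 - (-192) = 228
DE × DF = (48, 264, 228)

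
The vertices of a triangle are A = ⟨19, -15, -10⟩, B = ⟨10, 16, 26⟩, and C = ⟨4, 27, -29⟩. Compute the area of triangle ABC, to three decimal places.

AB = (-9, 31, 36),  AC = (-15, 42, -19)
i: 31·(-19) - 36·42 = -589 - 1512 = -2101
j: 36·(-15) - (-9)·(-19) = -540 - 171 = -711
k: (-9)·42 - 31·(-15) = -378 - (-465) = 87
AB × AC = (-2101, -711, 87)
|AB × AC| = √4927291 ≈ 2219.7502
area = ½ · 2219.7502 ≈ 1109.875

1109.875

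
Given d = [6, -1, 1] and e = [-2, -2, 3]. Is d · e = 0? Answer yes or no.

no

d · e = 6·(-2) + (-1)·(-2) + 1·3 = -12 + 2 + 3 = -7
Nonzero, so the vectors are not orthogonal.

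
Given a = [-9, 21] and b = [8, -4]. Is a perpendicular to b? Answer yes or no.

a · b = (-9)·8 + 21·(-4) = -72 - 84 = -156
Nonzero, so the vectors are not orthogonal.

no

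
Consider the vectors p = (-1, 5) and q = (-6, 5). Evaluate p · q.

31

p · q = (-1)·(-6) + 5·5 = 6 + 25 = 31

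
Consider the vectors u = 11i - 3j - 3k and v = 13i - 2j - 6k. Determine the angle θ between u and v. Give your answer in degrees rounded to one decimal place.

u · v = 11·13 + (-3)·(-2) + (-3)·(-6) = 143 + 6 + 18 = 167
|u|² = 121 + 9 + 9 = 139,  |u| = √139 ≈ 11.789826
|v|² = 169 + 4 + 36 = 209,  |v| = √209 ≈ 14.456832
cos θ = 167 / (11.789826 · 14.456832) ≈ 0.97980
θ = arccos(0.97980) ≈ 11.5°

11.5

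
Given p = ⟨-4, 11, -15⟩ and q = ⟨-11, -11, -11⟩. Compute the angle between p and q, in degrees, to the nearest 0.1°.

76.0

p · q = (-4)·(-11) + 11·(-11) + (-15)·(-11) = 44 - 121 + 165 = 88
|p|² = 16 + 121 + 225 = 362,  |p| = √362 ≈ 19.026298
|q|² = 121 + 121 + 121 = 363,  |q| = √363 ≈ 19.052559
cos θ = 88 / (19.026298 · 19.052559) ≈ 0.24276
θ = arccos(0.24276) ≈ 76.0°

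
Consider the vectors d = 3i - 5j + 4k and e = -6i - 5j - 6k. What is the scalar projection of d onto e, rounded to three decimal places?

-1.726

d · e = 3·(-6) + (-5)·(-5) + 4·(-6) = -18 + 25 - 24 = -17
|e| = √(36 + 25 + 36) = √97 ≈ 9.8489
comp_e d = -17 / √97 ≈ -1.726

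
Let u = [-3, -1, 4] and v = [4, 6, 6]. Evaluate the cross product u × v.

(-30, 34, -14)

i: (-1)·6 - 4·6 = -6 - 24 = -30
j: 4·4 - (-3)·6 = 16 - (-18) = 34
k: (-3)·6 - (-1)·4 = -18 - (-4) = -14
u × v = (-30, 34, -14)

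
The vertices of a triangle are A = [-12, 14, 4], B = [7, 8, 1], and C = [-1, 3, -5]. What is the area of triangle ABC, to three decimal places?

AB = (19, -6, -3),  AC = (11, -11, -9)
i: (-6)·(-9) - (-3)·(-11) = 54 - 33 = 21
j: (-3)·11 - 19·(-9) = -33 - (-171) = 138
k: 19·(-11) - (-6)·11 = -209 - (-66) = -143
AB × AC = (21, 138, -143)
|AB × AC| = √39934 ≈ 199.8349
area = ½ · 199.8349 ≈ 99.917

99.917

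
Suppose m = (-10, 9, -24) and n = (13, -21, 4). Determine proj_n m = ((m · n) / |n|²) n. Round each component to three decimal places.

(-8.618, 13.922, -2.652)

m · n = (-10)·13 + 9·(-21) + (-24)·4 = -130 - 189 - 96 = -415
|n|² = 169 + 441 + 16 = 626
proj_n m = (-415/626) · (13, -21, 4) ≈ (-8.618, 13.922, -2.652)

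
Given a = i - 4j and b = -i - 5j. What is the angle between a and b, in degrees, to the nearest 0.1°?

a · b = 1·(-1) + (-4)·(-5) = -1 + 20 = 19
|a|² = 1 + 16 = 17,  |a| = √17 ≈ 4.123106
|b|² = 1 + 25 = 26,  |b| = √26 ≈ 5.099020
cos θ = 19 / (4.123106 · 5.099020) ≈ 0.90374
θ = arccos(0.90374) ≈ 25.3°

25.3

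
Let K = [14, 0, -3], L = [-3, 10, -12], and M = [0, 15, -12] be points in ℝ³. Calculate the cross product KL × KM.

KL = (-17, 10, -9)
KM = (-14, 15, -9)
i: 10·(-9) - (-9)·15 = -90 - (-135) = 45
j: (-9)·(-14) - (-17)·(-9) = 126 - 153 = -27
k: (-17)·15 - 10·(-14) = -255 - (-140) = -115
KL × KM = (45, -27, -115)

(45, -27, -115)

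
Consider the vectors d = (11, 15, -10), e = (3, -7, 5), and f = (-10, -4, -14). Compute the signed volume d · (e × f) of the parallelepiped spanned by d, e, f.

e × f:
i: (-7)·(-14) - 5·(-4) = 98 - (-20) = 118
j: 5·(-10) - 3·(-14) = -50 - (-42) = -8
k: 3·(-4) - (-7)·(-10) = -12 - 70 = -82
e × f = (118, -8, -82)
d · (e × f) = 11·118 + 15·(-8) + (-10)·(-82) = 1298 - 120 + 820 = 1998

1998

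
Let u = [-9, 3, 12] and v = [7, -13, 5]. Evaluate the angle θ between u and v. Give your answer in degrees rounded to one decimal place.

u · v = (-9)·7 + 3·(-13) + 12·5 = -63 - 39 + 60 = -42
|u|² = 81 + 9 + 144 = 234,  |u| = √234 ≈ 15.297059
|v|² = 49 + 169 + 25 = 243,  |v| = √243 ≈ 15.588457
cos θ = -42 / (15.297059 · 15.588457) ≈ -0.17613
θ = arccos(-0.17613) ≈ 100.1°

100.1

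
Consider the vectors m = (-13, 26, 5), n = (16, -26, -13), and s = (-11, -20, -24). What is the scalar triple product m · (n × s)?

n × s:
i: (-26)·(-24) - (-13)·(-20) = 624 - 260 = 364
j: (-13)·(-11) - 16·(-24) = 143 - (-384) = 527
k: 16·(-20) - (-26)·(-11) = -320 - 286 = -606
n × s = (364, 527, -606)
m · (n × s) = (-13)·364 + 26·527 + 5·(-606) = -4732 + 13702 - 3030 = 5940

5940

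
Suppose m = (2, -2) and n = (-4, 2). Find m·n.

-12

m · n = 2·(-4) + (-2)·2 = -8 - 4 = -12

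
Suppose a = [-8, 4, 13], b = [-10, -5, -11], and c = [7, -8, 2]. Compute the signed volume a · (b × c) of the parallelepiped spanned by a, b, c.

2051

b × c:
i: (-5)·2 - (-11)·(-8) = -10 - 88 = -98
j: (-11)·7 - (-10)·2 = -77 - (-20) = -57
k: (-10)·(-8) - (-5)·7 = 80 - (-35) = 115
b × c = (-98, -57, 115)
a · (b × c) = (-8)·(-98) + 4·(-57) + 13·115 = 784 - 228 + 1495 = 2051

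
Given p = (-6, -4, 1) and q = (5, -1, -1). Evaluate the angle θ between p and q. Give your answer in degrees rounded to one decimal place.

p · q = (-6)·5 + (-4)·(-1) + 1·(-1) = -30 + 4 - 1 = -27
|p|² = 36 + 16 + 1 = 53,  |p| = √53 ≈ 7.280110
|q|² = 25 + 1 + 1 = 27,  |q| = √27 ≈ 5.196152
cos θ = -27 / (7.280110 · 5.196152) ≈ -0.71375
θ = arccos(-0.71375) ≈ 135.5°

135.5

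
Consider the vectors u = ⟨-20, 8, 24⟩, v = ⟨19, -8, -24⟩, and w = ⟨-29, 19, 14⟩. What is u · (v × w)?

v × w:
i: (-8)·14 - (-24)·19 = -112 - (-456) = 344
j: (-24)·(-29) - 19·14 = 696 - 266 = 430
k: 19·19 - (-8)·(-29) = 361 - 232 = 129
v × w = (344, 430, 129)
u · (v × w) = (-20)·344 + 8·430 + 24·129 = -6880 + 3440 + 3096 = -344

-344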